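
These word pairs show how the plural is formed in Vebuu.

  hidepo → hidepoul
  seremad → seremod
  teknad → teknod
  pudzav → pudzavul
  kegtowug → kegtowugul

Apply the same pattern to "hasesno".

hasesnoul

"hasesno" ends in -o. The one such stem in the data (hidepo → hidepoul) adds -ul, so the same rule applies.
The other pattern: stems ending in -d change the last vowel to 'o'.
So hasesno → hasesnoul.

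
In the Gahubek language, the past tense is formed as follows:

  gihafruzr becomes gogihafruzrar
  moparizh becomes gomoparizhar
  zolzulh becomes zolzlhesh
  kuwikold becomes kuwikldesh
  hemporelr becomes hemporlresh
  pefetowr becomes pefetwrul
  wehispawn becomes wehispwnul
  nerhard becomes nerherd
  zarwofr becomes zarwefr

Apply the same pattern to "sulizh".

gosulizhar

moparizh and zolzulh both end in -h yet inflect differently (gomoparizhar, zolzlhesh), so the final letter is not what conditions the rule; the second-to-last letter is.
"sulizh" has second-to-last letter 'z'. The stems whose second-to-last letter is 'z' (gihafruzr → gogihafruzrar, moparizh → gomoparizhar) add go- … -ar around the stem.
The other patterns: stems whose second-to-last letter is 'l' delete the last vowel and add -esh; stems whose second-to-last letter is 'w' delete the last vowel and add -ul; stems whose second-to-last letter is 'f' or 'r' change the last vowel to 'e'.
So sulizh → gosulizhar.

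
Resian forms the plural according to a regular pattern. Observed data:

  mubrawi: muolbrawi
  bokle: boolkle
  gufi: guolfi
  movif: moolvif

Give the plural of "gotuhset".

gooltuhset

Every pair shown (mubrawi → muolbrawi, bokle → boolkle, gufi → guolfi, …) follows the same rule: insert -ol- after the first vowel.
So gotuhset → gooltuhset.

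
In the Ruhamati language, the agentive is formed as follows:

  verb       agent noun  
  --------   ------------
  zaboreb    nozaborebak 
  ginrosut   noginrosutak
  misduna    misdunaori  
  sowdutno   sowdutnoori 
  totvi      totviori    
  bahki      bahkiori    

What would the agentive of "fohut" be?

nofohutak

sowdutno and zaboreb both have 3 vowels yet inflect differently (sowdutnoori, nozaborebak), so the number of vowels is not what conditions the rule; whether the stem ends in a vowel or a consonant is.
"fohut" ends in a consonant. The stems ending in a consonant (zaboreb → nozaborebak, ginrosut → noginrosutak) add no- … -ak around the stem.
The other pattern: stems ending in a vowel add -ori.
So fohut → nofohutak.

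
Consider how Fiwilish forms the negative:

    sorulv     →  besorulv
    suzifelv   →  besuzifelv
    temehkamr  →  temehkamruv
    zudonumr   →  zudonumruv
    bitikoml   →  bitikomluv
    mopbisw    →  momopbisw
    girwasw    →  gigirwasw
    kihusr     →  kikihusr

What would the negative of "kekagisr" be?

temehkamr and kihusr both end in -r yet inflect differently (temehkamruv, kikihusr), so the final letter is not what conditions the rule; the second-to-last letter is.
"kekagisr" has second-to-last letter 's'. The stems whose second-to-last letter is 's' (mopbisw → momopbisw, girwasw → gigirwasw, kihusr → kikihusr) repeat the first consonant+vowel as a prefix.
The other patterns: stems whose second-to-last letter is 'l' add the prefix be-; stems whose second-to-last letter is 'm' add -uv.
So kekagisr → kekekagisr.

kekekagisr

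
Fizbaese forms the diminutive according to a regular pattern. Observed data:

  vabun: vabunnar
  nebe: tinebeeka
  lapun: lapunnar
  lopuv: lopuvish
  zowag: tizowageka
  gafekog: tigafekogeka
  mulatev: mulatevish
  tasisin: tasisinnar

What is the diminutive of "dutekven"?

dutekvennar

"dutekven" ends in -n. The stems ending in -n (tasisin → tasisinnar, lapun → lapunnar, vabun → vabunnar) double the final consonant and add -ar.
The other patterns: stems ending in -v add -ish; stems ending in -e or -g add ti- … -eka around the stem.
So dutekven → dutekvennar.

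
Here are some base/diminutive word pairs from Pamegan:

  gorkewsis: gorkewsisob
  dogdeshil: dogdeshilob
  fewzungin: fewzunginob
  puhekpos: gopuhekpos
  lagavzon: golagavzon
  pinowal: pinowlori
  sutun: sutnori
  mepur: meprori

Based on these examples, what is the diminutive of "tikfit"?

tikfitob

gorkewsis and puhekpos both end in -s yet inflect differently (gorkewsisob, gopuhekpos), so the final letter is not what conditions the rule; the last vowel is.
"tikfit" has last vowel 'i'. The stems whose last vowel is 'i' (gorkewsis → gorkewsisob, dogdeshil → dogdeshilob, fewzungin → fewzunginob) add -ob.
So tikfit → tikfitob.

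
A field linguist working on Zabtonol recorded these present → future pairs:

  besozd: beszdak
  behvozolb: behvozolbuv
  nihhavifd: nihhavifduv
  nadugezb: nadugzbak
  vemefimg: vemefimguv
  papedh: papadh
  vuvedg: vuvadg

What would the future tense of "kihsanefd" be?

kihsanefduv

besozd and nihhavifd both end in -d yet inflect differently (beszdak, nihhavifduv), so the final letter is not what conditions the rule; the second-to-last letter is.
"kihsanefd" has second-to-last letter 'f'. The one such stem in the data (nihhavifd → nihhavifduv) adds -uv, so the same rule applies.
So kihsanefd → kihsanefduv.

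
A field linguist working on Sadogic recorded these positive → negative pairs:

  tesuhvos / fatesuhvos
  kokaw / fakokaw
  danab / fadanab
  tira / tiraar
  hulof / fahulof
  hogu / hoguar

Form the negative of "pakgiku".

pakgikuar

danab and tira both have last vowel 'a' yet inflect differently (fadanab, tiraar), so the last vowel is not what conditions the rule; whether the stem ends in a vowel or a consonant is.
"pakgiku" ends in a vowel. The stems ending in a vowel (tira → tiraar, hogu → hoguar) add -ar.
The other pattern: stems ending in a consonant add the prefix fa-.
So pakgiku → pakgikuar.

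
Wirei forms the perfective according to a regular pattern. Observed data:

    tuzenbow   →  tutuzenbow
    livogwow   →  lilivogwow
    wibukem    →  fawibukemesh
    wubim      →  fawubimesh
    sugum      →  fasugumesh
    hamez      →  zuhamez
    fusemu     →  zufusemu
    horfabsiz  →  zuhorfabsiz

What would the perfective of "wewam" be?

fawewamesh

"wewam" ends in -m. The stems ending in -m (wibukem → fawibukemesh, wubim → fawubimesh, sugum → fasugumesh) add fa- … -esh around the stem.
The other patterns: stems ending in -w repeat the first consonant+vowel as a prefix; stems ending in -u or -z add the prefix zu-.
So wewam → fawewamesh.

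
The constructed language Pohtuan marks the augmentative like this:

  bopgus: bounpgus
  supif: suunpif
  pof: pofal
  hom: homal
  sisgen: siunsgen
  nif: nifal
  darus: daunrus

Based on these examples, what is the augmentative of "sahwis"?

supif and pof both end in -f yet inflect differently (suunpif, pofal), so the final letter is not what conditions the rule; the number of vowels is.
"sahwis" has 2 vowels. The stems with 2 vowels (sisgen → siunsgen, darus → daunrus, bopgus → bounpgus) insert -un- after the first vowel.
So sahwis → saunhwis.

saunhwis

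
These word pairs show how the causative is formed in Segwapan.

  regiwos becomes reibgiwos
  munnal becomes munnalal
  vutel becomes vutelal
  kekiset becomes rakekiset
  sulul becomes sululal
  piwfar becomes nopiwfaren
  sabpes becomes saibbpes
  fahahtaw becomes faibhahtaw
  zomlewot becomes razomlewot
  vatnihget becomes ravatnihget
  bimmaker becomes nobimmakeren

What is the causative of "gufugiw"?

kekiset and vutel both have last vowel 'e' yet inflect differently (rakekiset, vutelal), so the last vowel is not what conditions the rule; the final letter is.
"gufugiw" ends in -w. The one such stem in the data (fahahtaw → faibhahtaw) inserts -ib- after the first vowel (as do sabpes, regiwos), so the same rule applies.
The other patterns: stems ending in -t add the prefix ra-; stems ending in -l add -al; stems ending in -r add no- … -en around the stem.
So gufugiw → guibfugiw.

guibfugiw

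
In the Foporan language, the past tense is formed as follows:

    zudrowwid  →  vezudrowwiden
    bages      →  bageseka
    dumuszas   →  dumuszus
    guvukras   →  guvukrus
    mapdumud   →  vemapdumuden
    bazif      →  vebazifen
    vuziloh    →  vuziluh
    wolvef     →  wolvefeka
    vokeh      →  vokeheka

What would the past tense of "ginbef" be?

wolvef and bazif both end in -f yet inflect differently (wolvefeka, vebazifen), so the final letter is not what conditions the rule; the last vowel is.
"ginbef" has last vowel 'e'. The stems whose last vowel is 'e' (wolvef → wolvefeka, vokeh → vokeheka, bages → bageseka) add -eka.
The other patterns: stems whose last vowel is 'i' or 'u' add ve- … -en around the stem; stems whose last vowel is 'a' or 'o' change the last vowel to 'u'.
So ginbef → ginbefeka.

ginbefeka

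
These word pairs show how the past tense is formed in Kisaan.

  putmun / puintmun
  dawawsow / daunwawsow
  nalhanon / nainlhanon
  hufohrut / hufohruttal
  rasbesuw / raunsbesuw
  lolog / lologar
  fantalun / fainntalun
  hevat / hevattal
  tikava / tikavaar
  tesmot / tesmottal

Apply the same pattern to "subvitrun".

suinbvitrun

dawawsow and tesmot both have last vowel 'o' yet inflect differently (daunwawsow, tesmottal), so the last vowel is not what conditions the rule; the final letter is.
"subvitrun" ends in -n. The stems ending in -n (putmun → puintmun, nalhanon → nainlhanon, fantalun → fainntalun) insert -in- after the first vowel.
So subvitrun → suinbvitrun.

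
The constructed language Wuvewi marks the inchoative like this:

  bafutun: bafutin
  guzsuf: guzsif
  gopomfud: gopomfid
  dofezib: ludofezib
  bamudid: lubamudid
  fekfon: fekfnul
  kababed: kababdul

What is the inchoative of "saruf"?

gopomfud and bamudid both end in -d yet inflect differently (gopomfid, lubamudid), so the final letter is not what conditions the rule; the last vowel is.
"saruf" has last vowel 'u'. The stems whose last vowel is 'u' (bafutun → bafutin, guzsuf → guzsif, gopomfud → gopomfid) change the last vowel to 'i'.
The other patterns: stems whose last vowel is 'i' add the prefix lu-; stems whose last vowel is 'e' or 'o' delete the last vowel and add -ul.
So saruf → sarif.

sarif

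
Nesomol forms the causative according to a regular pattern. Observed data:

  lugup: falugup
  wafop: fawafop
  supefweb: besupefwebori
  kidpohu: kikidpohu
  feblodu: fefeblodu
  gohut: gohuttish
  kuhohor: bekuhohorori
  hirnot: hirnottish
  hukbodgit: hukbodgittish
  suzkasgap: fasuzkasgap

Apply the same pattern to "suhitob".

lugup and feblodu both have last vowel 'u' yet inflect differently (falugup, fefeblodu), so the last vowel is not what conditions the rule; the final letter is.
"suhitob" ends in -b. The one such stem in the data (supefweb → besupefwebori) adds be- … -ori around the stem, so the same rule applies.
The other patterns: stems ending in -p add the prefix fa-; stems ending in -u repeat the first consonant+vowel as a prefix; stems ending in -t double the final consonant and add -ish.
So suhitob → besuhitobori.

besuhitobori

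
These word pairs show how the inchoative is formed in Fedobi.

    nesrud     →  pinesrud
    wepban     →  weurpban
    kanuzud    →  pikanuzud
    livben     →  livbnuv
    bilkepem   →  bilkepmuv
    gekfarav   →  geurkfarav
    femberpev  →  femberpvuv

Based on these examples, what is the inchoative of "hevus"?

"hevus" has last vowel 'u'. The stems whose last vowel is 'u' (nesrud → pinesrud, kanuzud → pikanuzud) add the prefix pi-.
The other patterns: stems whose last vowel is 'e' delete the last vowel and add -uv; stems whose last vowel is 'a' insert -ur- after the first vowel.
So hevus → pihevus.

pihevus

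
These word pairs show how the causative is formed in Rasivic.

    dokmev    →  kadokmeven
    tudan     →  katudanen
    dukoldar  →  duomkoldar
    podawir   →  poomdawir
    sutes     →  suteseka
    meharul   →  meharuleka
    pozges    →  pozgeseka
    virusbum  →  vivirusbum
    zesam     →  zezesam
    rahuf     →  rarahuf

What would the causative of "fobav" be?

kafobaven

tudan and dukoldar both have last vowel 'a' yet inflect differently (katudanen, duomkoldar), so the last vowel is not what conditions the rule; the final letter is.
"fobav" ends in -v. The one such stem in the data (dokmev → kadokmeven) adds ka- … -en around the stem, so the same rule applies.
So fobav → kafobaven.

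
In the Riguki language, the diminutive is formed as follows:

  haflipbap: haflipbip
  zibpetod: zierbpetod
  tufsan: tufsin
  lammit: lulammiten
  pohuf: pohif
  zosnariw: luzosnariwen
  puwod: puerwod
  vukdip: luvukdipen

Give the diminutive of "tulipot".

vukdip and haflipbap both end in -p yet inflect differently (luvukdipen, haflipbip), so the final letter is not what conditions the rule; the last vowel is.
"tulipot" has last vowel 'o'. The stems whose last vowel is 'o' (puwod → puerwod, zibpetod → zierbpetod) insert -er- after the first vowel.
So tulipot → tuerlipot.

tuerlipot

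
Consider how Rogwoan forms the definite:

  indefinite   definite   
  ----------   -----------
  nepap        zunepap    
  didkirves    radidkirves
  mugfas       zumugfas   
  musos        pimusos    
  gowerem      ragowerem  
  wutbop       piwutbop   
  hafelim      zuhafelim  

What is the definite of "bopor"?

musos and didkirves both end in -s yet inflect differently (pimusos, radidkirves), so the final letter is not what conditions the rule; the last vowel is.
"bopor" has last vowel 'o'. The stems whose last vowel is 'o' (wutbop → piwutbop, musos → pimusos) add the prefix pi-.
So bopor → pibopor.

pibopor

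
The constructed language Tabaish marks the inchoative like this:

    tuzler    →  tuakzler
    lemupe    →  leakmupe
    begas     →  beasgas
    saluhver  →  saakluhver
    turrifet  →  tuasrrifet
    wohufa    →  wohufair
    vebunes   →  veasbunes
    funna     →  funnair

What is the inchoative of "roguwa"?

"roguwa" ends in -a. The stems ending in -a (wohufa → wohufair, funna → funnair) add -ir.
The other patterns: stems ending in -e or -r insert -ak- after the first vowel; stems ending in -s or -t insert -as- after the first vowel.
So roguwa → roguwair.

roguwair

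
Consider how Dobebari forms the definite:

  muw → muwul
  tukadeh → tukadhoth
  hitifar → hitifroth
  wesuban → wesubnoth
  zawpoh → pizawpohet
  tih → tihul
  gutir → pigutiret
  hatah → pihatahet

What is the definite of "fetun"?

"fetun" has 2 vowels. The stems with 2 vowels (hatah → pihatahet, zawpoh → pizawpohet, gutir → pigutiret) add pi- … -et around the stem.
The other patterns: stems with 1 vowel add -ul; stems with 3 vowels delete the last vowel and add -oth.
So fetun → pifetunet.

pifetunet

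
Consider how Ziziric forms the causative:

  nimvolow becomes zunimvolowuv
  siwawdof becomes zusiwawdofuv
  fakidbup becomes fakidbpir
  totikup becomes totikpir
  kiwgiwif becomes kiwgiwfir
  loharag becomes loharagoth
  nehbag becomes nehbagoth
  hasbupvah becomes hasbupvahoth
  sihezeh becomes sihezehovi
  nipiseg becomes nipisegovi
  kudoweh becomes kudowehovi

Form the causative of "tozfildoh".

siwawdof and kiwgiwif both end in -f yet inflect differently (zusiwawdofuv, kiwgiwfir), so the final letter is not what conditions the rule; the last vowel is.
"tozfildoh" has last vowel 'o'. The stems whose last vowel is 'o' (nimvolow → zunimvolowuv, siwawdof → zusiwawdofuv) add zu- … -uv around the stem.
So tozfildoh → zutozfildohuv.

zutozfildohuv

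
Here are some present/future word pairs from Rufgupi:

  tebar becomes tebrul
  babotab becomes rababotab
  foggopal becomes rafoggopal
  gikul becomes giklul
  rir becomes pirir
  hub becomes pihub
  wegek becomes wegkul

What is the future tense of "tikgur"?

rir and tebar both end in -r yet inflect differently (pirir, tebrul), so the final letter is not what conditions the rule; the number of vowels is.
"tikgur" has 2 vowels. The stems with 2 vowels (tebar → tebrul, gikul → giklul, wegek → wegkul) delete the last vowel and add -ul.
The other patterns: stems with 1 vowel add the prefix pi-; stems with 3 vowels add the prefix ra-.
So tikgur → tikgrul.

tikgrul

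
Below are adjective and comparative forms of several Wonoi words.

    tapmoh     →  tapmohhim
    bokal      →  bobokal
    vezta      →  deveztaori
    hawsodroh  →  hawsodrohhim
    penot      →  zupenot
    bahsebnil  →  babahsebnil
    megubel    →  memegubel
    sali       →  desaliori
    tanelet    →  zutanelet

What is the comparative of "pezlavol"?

megubel and tanelet both have last vowel 'e' yet inflect differently (memegubel, zutanelet), so the last vowel is not what conditions the rule; the final letter is.
"pezlavol" ends in -l. The stems ending in -l (bokal → bobokal, megubel → memegubel, bahsebnil → babahsebnil) repeat the first consonant+vowel as a prefix.
So pezlavol → pepezlavol.

pepezlavol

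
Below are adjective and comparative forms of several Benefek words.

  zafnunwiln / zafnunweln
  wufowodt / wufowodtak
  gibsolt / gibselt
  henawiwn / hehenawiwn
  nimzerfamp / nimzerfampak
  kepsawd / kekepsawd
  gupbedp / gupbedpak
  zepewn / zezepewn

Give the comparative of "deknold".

zafnunwiln and zepewn both end in -n yet inflect differently (zafnunweln, zezepewn), so the final letter is not what conditions the rule; the second-to-last letter is.
"deknold" has second-to-last letter 'l'. The stems whose second-to-last letter is 'l' (gibsolt → gibselt, zafnunwiln → zafnunweln) change the last vowel to 'e'.
The other patterns: stems whose second-to-last letter is 'w' repeat the first consonant+vowel as a prefix; stems whose second-to-last letter is 'd' or 'm' add -ak.
So deknold → dekneld.

dekneld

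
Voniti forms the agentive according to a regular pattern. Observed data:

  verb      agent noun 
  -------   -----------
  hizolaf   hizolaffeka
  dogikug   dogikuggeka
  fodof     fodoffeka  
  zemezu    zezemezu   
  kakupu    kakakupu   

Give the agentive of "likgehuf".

"likgehuf" ends in a consonant. The stems ending in a consonant (hizolaf → hizolaffeka, dogikug → dogikuggeka, fodof → fodoffeka) double the final consonant and add -eka.
The other pattern: stems ending in a vowel repeat the first consonant+vowel as a prefix.
So likgehuf → likgehuffeka.

likgehuffeka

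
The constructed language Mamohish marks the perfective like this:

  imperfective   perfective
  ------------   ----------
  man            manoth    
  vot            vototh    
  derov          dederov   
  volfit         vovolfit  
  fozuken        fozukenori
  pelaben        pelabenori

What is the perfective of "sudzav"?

vot and volfit both end in -t yet inflect differently (vototh, vovolfit), so the final letter is not what conditions the rule; the number of vowels is.
"sudzav" has 2 vowels. The stems with 2 vowels (derov → dederov, volfit → vovolfit) repeat the first consonant+vowel as a prefix.
So sudzav → susudzav.

susudzav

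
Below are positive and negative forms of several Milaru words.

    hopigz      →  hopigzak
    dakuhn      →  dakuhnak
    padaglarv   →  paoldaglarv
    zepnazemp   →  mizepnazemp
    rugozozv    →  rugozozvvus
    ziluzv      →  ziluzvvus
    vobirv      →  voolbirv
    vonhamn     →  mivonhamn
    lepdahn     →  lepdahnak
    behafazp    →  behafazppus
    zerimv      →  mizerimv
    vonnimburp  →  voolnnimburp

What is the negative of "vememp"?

"vememp" has second-to-last letter 'm'. The stems whose second-to-last letter is 'm' (zerimv → mizerimv, zepnazemp → mizepnazemp, vonhamn → mivonhamn) add the prefix mi-.
The other patterns: stems whose second-to-last letter is 'r' insert -ol- after the first vowel; stems whose second-to-last letter is 'z' double the final consonant and add -us; stems whose second-to-last letter is 'g' or 'h' add -ak.
So vememp → mivememp.

mivememp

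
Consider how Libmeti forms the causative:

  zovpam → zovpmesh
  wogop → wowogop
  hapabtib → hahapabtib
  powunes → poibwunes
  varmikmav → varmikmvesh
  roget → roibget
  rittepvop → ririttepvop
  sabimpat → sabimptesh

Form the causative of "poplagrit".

popoplagrit

roget and sabimpat both end in -t yet inflect differently (roibget, sabimptesh), so the final letter is not what conditions the rule; the last vowel is.
"poplagrit" has last vowel 'i'. The one such stem in the data (hapabtib → hahapabtib) repeats the first consonant+vowel as a prefix (as do wogop, rittepvop), so the same rule applies.
So poplagrit → popoplagrit.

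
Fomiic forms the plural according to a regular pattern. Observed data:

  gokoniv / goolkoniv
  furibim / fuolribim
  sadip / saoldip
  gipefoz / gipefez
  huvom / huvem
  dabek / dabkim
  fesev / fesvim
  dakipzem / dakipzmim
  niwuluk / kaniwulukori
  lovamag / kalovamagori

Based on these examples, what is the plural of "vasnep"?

vasnpim

"vasnep" has last vowel 'e'. The stems whose last vowel is 'e' (dabek → dabkim, fesev → fesvim, dakipzem → dakipzmim) delete the last vowel and add -im.
So vasnep → vasnpim.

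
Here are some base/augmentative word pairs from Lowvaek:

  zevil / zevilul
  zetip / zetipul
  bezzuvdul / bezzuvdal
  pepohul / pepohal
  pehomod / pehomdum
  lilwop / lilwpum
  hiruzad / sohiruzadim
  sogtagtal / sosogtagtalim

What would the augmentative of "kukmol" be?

zevil and bezzuvdul both end in -l yet inflect differently (zevilul, bezzuvdal), so the final letter is not what conditions the rule; the last vowel is.
"kukmol" has last vowel 'o'. The stems whose last vowel is 'o' (pehomod → pehomdum, lilwop → lilwpum) delete the last vowel and add -um.
So kukmol → kukmlum.

kukmlum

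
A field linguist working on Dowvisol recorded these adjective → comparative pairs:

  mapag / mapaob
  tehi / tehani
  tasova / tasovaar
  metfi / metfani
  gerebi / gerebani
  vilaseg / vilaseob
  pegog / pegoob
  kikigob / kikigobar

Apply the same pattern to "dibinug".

dibinuob

pegog and kikigob both have last vowel 'o' yet inflect differently (pegoob, kikigobar), so the last vowel is not what conditions the rule; the final letter is.
"dibinug" ends in -g. The stems ending in -g (vilaseg → vilaseob, mapag → mapaob, pegog → pegoob) drop the final letter and add -ob.
The other patterns: stems ending in -i drop the final letter and add -ani; stems ending in -a or -b add -ar.
So dibinug → dibinuob.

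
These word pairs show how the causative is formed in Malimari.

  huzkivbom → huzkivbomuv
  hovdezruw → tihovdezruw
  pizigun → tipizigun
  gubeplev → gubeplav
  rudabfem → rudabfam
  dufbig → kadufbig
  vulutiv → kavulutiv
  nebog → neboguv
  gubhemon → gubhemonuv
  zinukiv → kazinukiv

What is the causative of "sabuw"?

tisabuw

gubeplev and vulutiv both end in -v yet inflect differently (gubeplav, kavulutiv), so the final letter is not what conditions the rule; the last vowel is.
"sabuw" has last vowel 'u'. The stems whose last vowel is 'u' (pizigun → tipizigun, hovdezruw → tihovdezruw) add the prefix ti-.
So sabuw → tisabuw.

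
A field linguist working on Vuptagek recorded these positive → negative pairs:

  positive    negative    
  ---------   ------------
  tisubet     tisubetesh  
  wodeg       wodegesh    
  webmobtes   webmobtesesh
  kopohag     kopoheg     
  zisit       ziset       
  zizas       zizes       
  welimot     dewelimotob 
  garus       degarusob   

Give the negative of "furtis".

furtes

wodeg and kopohag both end in -g yet inflect differently (wodegesh, kopoheg), so the final letter is not what conditions the rule; the last vowel is.
"furtis" has last vowel 'i'. The one such stem in the data (zisit → ziset) changes the last vowel to 'e' (as do kopohag, zizas), so the same rule applies.
So furtis → furtes.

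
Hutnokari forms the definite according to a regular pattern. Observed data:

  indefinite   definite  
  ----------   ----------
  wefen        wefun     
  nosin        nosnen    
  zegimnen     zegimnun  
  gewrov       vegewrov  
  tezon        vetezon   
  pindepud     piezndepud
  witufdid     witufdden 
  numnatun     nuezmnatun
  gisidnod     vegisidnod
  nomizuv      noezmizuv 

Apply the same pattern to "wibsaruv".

numnatun and zegimnen both end in -n yet inflect differently (nuezmnatun, zegimnun), so the final letter is not what conditions the rule; the last vowel is.
"wibsaruv" has last vowel 'u'. The stems whose last vowel is 'u' (nomizuv → noezmizuv, numnatun → nuezmnatun, pindepud → piezndepud) insert -ez- after the first vowel.
The other patterns: stems whose last vowel is 'e' change the last vowel to 'u'; stems whose last vowel is 'o' add the prefix ve-; stems whose last vowel is 'i' delete the last vowel and add -en.
So wibsaruv → wiezbsaruv.

wiezbsaruv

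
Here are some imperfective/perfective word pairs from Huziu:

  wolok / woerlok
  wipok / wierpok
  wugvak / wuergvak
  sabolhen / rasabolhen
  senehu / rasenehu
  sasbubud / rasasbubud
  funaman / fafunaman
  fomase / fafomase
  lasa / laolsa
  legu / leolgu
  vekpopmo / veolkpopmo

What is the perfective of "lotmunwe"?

sabolhen and funaman both end in -n yet inflect differently (rasabolhen, fafunaman), so the final letter is not what conditions the rule; the first letter is.
"lotmunwe" begins with l-. The stems beginning with l- (lasa → laolsa, legu → leolgu) insert -ol- after the first vowel.
So lotmunwe → looltmunwe.

looltmunwe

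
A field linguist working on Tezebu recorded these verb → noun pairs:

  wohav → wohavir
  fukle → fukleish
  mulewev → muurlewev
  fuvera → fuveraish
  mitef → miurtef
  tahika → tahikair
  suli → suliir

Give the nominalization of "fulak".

fulakish

mulewev and wohav both end in -v yet inflect differently (muurlewev, wohavir), so the final letter is not what conditions the rule; the first letter is.
"fulak" begins with f-. The stems beginning with f- (fukle → fukleish, fuvera → fuveraish) add -ish.
The other patterns: stems beginning with m- insert -ur- after the first vowel; stems beginning with s-, t- or w- add -ir.
So fulak → fulakish.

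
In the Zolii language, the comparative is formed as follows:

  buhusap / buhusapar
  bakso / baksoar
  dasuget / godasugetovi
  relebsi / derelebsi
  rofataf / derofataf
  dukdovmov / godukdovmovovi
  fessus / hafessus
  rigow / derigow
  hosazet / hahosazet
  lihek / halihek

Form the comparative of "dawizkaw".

dasuget and hosazet both end in -t yet inflect differently (godasugetovi, hahosazet), so the final letter is not what conditions the rule; the first letter is.
"dawizkaw" begins with d-. The stems beginning with d- (dukdovmov → godukdovmovovi, dasuget → godasugetovi) add go- … -ovi around the stem.
So dawizkaw → godawizkawovi.

godawizkawovi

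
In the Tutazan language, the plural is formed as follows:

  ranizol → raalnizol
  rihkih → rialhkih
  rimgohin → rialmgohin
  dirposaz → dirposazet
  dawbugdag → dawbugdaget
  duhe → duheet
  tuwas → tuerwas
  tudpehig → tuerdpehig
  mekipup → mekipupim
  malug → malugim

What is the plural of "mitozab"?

dawbugdag and tudpehig both end in -g yet inflect differently (dawbugdaget, tuerdpehig), so the final letter is not what conditions the rule; the first letter is.
"mitozab" begins with m-. The stems beginning with m- (mekipup → mekipupim, malug → malugim) add -im.
So mitozab → mitozabim.

mitozabim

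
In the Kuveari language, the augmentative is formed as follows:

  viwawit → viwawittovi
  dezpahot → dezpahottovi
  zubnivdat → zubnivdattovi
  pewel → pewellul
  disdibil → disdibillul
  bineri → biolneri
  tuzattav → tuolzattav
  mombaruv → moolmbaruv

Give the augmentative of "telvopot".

viwawit and disdibil both have last vowel 'i' yet inflect differently (viwawittovi, disdibillul), so the last vowel is not what conditions the rule; the final letter is.
"telvopot" ends in -t. The stems ending in -t (viwawit → viwawittovi, dezpahot → dezpahottovi, zubnivdat → zubnivdattovi) double the final consonant and add -ovi.
So telvopot → telvopottovi.

telvopottovi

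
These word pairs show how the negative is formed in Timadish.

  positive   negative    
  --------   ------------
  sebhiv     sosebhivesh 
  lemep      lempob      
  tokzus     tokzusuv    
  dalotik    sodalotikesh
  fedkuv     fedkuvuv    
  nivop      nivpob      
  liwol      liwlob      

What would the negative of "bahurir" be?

fedkuv and sebhiv both end in -v yet inflect differently (fedkuvuv, sosebhivesh), so the final letter is not what conditions the rule; the last vowel is.
"bahurir" has last vowel 'i'. The stems whose last vowel is 'i' (dalotik → sodalotikesh, sebhiv → sosebhivesh) add so- … -esh around the stem.
The other patterns: stems whose last vowel is 'u' add -uv; stems whose last vowel is 'e' or 'o' delete the last vowel and add -ob.
So bahurir → sobahuriresh.

sobahuriresh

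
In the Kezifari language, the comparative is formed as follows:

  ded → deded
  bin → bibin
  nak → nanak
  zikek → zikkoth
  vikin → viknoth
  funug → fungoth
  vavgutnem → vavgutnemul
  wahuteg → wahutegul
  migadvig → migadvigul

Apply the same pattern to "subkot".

nak and zikek both end in -k yet inflect differently (nanak, zikkoth), so the final letter is not what conditions the rule; the number of vowels is.
"subkot" has 2 vowels. The stems with 2 vowels (zikek → zikkoth, vikin → viknoth, funug → fungoth) delete the last vowel and add -oth.
So subkot → subktoth.

subktoth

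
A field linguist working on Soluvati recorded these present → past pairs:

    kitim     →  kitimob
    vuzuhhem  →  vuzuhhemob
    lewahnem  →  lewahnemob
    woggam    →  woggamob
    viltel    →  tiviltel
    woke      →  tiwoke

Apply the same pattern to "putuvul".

tiputuvul

vuzuhhem and viltel both have last vowel 'e' yet inflect differently (vuzuhhemob, tiviltel), so the last vowel is not what conditions the rule; the final letter is.
"putuvul" ends in -l. The one such stem in the data (viltel → tiviltel) adds the prefix ti-, so the same rule applies.
So putuvul → tiputuvul.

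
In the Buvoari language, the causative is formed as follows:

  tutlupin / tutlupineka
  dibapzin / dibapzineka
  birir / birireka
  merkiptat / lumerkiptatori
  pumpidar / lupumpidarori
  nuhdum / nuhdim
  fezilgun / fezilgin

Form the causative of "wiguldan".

birir and pumpidar both end in -r yet inflect differently (birireka, lupumpidarori), so the final letter is not what conditions the rule; the last vowel is.
"wiguldan" has last vowel 'a'. The stems whose last vowel is 'a' (merkiptat → lumerkiptatori, pumpidar → lupumpidarori) add lu- … -ori around the stem.
The other patterns: stems whose last vowel is 'i' add -eka; stems whose last vowel is 'u' change the last vowel to 'i'.
So wiguldan → luwiguldanori.

luwiguldanori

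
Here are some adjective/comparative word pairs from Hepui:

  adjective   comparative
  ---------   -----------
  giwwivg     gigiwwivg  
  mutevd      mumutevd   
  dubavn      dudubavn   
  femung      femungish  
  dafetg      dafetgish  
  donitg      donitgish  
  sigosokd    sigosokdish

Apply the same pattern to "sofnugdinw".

"sofnugdinw" has second-to-last letter 'n'. The one such stem in the data (femung → femungish) adds -ish, so the same rule applies.
So sofnugdinw → sofnugdinwish.

sofnugdinwish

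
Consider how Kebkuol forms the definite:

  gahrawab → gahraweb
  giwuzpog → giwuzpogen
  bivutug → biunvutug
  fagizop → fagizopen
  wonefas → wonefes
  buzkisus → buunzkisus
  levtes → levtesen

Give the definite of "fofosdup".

founfosdup

bivutug and giwuzpog both end in -g yet inflect differently (biunvutug, giwuzpogen), so the final letter is not what conditions the rule; the last vowel is.
"fofosdup" has last vowel 'u'. The stems whose last vowel is 'u' (bivutug → biunvutug, buzkisus → buunzkisus) insert -un- after the first vowel.
So fofosdup → founfosdup.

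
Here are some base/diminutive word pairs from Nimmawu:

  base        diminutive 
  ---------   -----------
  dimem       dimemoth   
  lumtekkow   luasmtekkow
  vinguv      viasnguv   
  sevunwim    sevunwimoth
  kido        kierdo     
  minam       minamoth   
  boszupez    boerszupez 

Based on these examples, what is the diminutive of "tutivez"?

tuertivez

lumtekkow and kido both have last vowel 'o' yet inflect differently (luasmtekkow, kierdo), so the last vowel is not what conditions the rule; the final letter is.
"tutivez" ends in -z. The one such stem in the data (boszupez → boerszupez) inserts -er- after the first vowel (as does kido), so the same rule applies.
So tutivez → tuertivez.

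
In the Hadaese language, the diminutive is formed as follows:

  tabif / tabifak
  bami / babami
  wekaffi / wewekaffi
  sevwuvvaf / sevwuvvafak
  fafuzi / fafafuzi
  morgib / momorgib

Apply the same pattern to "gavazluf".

tabif and bami both have last vowel 'i' yet inflect differently (tabifak, babami), so the last vowel is not what conditions the rule; the final letter is.
"gavazluf" ends in -f. The stems ending in -f (tabif → tabifak, sevwuvvaf → sevwuvvafak) add -ak.
The other pattern: stems ending in -b or -i repeat the first consonant+vowel as a prefix.
So gavazluf → gavazlufak.

gavazlufak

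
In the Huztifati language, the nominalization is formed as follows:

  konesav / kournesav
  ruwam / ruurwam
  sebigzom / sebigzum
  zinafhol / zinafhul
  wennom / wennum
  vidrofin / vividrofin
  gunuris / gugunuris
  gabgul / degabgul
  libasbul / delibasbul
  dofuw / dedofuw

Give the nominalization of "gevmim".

gegevmim

ruwam and sebigzom both end in -m yet inflect differently (ruurwam, sebigzum), so the final letter is not what conditions the rule; the last vowel is.
"gevmim" has last vowel 'i'. The stems whose last vowel is 'i' (vidrofin → vividrofin, gunuris → gugunuris) repeat the first consonant+vowel as a prefix.
The other patterns: stems whose last vowel is 'a' insert -ur- after the first vowel; stems whose last vowel is 'o' change the last vowel to 'u'; stems whose last vowel is 'u' add the prefix de-.
So gevmim → gegevmim.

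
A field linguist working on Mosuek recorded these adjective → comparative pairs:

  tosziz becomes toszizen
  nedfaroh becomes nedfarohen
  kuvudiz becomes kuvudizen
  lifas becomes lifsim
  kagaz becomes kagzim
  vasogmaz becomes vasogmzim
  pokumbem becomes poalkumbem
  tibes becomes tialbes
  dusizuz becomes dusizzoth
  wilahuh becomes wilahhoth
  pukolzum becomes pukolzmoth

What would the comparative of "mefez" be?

mealfez

tosziz and kagaz both end in -z yet inflect differently (toszizen, kagzim), so the final letter is not what conditions the rule; the last vowel is.
"mefez" has last vowel 'e'. The stems whose last vowel is 'e' (pokumbem → poalkumbem, tibes → tialbes) insert -al- after the first vowel.
The other patterns: stems whose last vowel is 'i' or 'o' add -en; stems whose last vowel is 'a' delete the last vowel and add -im; stems whose last vowel is 'u' delete the last vowel and add -oth.
So mefez → mealfez.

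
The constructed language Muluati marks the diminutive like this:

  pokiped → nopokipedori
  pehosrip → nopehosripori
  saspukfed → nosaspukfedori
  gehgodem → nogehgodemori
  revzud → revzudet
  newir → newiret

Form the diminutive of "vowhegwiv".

"vowhegwiv" has 3 vowels. The stems with 3 vowels (pehosrip → nopehosripori, saspukfed → nosaspukfedori, gehgodem → nogehgodemori) add no- … -ori around the stem.
So vowhegwiv → novowhegwivori.

novowhegwivori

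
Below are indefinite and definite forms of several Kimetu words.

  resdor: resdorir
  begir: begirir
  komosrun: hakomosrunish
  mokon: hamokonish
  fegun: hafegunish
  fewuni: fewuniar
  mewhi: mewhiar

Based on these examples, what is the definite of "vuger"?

"vuger" ends in -r. The stems ending in -r (resdor → resdorir, begir → begirir) add -ir.
The other patterns: stems ending in -n add ha- … -ish around the stem; stems ending in -i add -ar.
So vuger → vugerir.

vugerir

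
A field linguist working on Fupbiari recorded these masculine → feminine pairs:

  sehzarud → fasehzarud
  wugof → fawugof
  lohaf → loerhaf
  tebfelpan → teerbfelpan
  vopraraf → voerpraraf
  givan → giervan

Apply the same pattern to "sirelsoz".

"sirelsoz" has last vowel 'o'. The one such stem in the data (wugof → fawugof) adds the prefix fa-, so the same rule applies.
The other pattern: stems whose last vowel is 'a' insert -er- after the first vowel.
So sirelsoz → fasirelsoz.

fasirelsoz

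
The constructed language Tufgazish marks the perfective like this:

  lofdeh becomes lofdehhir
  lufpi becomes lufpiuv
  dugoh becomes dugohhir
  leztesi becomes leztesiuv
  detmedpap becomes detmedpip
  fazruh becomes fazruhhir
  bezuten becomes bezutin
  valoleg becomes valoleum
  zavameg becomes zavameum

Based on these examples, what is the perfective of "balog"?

baloum

"balog" ends in -g. The stems ending in -g (zavameg → zavameum, valoleg → valoleum) drop the final letter and add -um.
The other patterns: stems ending in -i add -uv; stems ending in -h double the final consonant and add -ir; stems ending in -n or -p change the last vowel to 'i'.
So balog → baloum.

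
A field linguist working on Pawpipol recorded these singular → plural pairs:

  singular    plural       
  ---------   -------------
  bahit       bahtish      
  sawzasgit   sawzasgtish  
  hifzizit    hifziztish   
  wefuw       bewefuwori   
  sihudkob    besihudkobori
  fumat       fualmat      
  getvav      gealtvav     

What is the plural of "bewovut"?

"bewovut" has last vowel 'u'. The one such stem in the data (wefuw → bewefuwori) adds be- … -ori around the stem, so the same rule applies.
The other patterns: stems whose last vowel is 'a' insert -al- after the first vowel; stems whose last vowel is 'i' delete the last vowel and add -ish.
So bewovut → bebewovutori.

bebewovutori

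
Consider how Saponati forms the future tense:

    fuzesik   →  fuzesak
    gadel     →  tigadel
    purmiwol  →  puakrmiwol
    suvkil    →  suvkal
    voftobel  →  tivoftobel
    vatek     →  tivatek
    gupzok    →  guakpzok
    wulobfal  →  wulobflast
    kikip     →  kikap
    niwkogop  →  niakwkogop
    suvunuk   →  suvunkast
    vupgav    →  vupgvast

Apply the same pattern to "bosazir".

"bosazir" has last vowel 'i'. The stems whose last vowel is 'i' (kikip → kikap, fuzesik → fuzesak, suvkil → suvkal) change the last vowel to 'a'.
So bosazir → bosazar.

bosazar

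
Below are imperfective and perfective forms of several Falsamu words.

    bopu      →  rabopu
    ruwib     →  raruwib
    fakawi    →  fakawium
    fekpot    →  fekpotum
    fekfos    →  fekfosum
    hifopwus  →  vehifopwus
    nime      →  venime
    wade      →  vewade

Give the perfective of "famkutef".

"famkutef" begins with f-. The stems beginning with f- (fakawi → fakawium, fekpot → fekpotum, fekfos → fekfosum) add -um.
So famkutef → famkutefum.

famkutefum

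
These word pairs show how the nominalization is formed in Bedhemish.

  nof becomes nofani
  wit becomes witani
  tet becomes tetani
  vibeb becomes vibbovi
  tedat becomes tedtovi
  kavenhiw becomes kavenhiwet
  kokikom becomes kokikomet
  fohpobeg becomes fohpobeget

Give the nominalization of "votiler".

votileret

wit and tedat both end in -t yet inflect differently (witani, tedtovi), so the final letter is not what conditions the rule; the number of vowels is.
"votiler" has 3 vowels. The stems with 3 vowels (kavenhiw → kavenhiwet, kokikom → kokikomet, fohpobeg → fohpobeget) add -et.
The other patterns: stems with 1 vowel add -ani; stems with 2 vowels delete the last vowel and add -ovi.
So votiler → votileret.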